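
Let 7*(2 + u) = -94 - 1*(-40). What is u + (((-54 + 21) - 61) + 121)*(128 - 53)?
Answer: 14107/7 ≈ 2015.3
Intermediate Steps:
u = -68/7 (u = -2 + (-94 - 1*(-40))/7 = -2 + (-94 + 40)/7 = -2 + (⅐)*(-54) = -2 - 54/7 = -68/7 ≈ -9.7143)
u + (((-54 + 21) - 61) + 121)*(128 - 53) = -68/7 + (((-54 + 21) - 61) + 121)*(128 - 53) = -68/7 + ((-33 - 61) + 121)*75 = -68/7 + (-94 + 121)*75 = -68/7 + 27*75 = -68/7 + 2025 = 14107/7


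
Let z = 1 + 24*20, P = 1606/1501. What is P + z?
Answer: 723587/1501 ≈ 482.07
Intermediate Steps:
P = 1606/1501 (P = 1606*(1/1501) = 1606/1501 ≈ 1.0700)
z = 481 (z = 1 + 480 = 481)
P + z = 1606/1501 + 481 = 723587/1501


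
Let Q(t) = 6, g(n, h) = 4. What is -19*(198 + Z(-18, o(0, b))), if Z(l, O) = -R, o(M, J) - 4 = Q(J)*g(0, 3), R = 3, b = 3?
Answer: -3705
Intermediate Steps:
o(M, J) = 28 (o(M, J) = 4 + 6*4 = 4 + 24 = 28)
Z(l, O) = -3 (Z(l, O) = -1*3 = -3)
-19*(198 + Z(-18, o(0, b))) = -19*(198 - 3) = -19*195 = -3705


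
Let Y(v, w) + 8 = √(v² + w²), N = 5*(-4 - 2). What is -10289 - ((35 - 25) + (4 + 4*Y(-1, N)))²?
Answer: -25029 + 144*√901 ≈ -20707.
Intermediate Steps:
N = -30 (N = 5*(-6) = -30)
Y(v, w) = -8 + √(v² + w²)
-10289 - ((35 - 25) + (4 + 4*Y(-1, N)))² = -10289 - ((35 - 25) + (4 + 4*(-8 + √((-1)² + (-30)²))))² = -10289 - (10 + (4 + 4*(-8 + √(1 + 900))))² = -10289 - (10 + (4 + 4*(-8 + √901)))² = -10289 - (10 + (4 + (-32 + 4*√901)))² = -10289 - (10 + (-28 + 4*√901))² = -10289 - (-18 + 4*√901)²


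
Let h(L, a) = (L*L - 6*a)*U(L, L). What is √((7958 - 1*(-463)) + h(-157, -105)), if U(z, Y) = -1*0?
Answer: √8421 ≈ 91.766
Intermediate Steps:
U(z, Y) = 0
h(L, a) = 0 (h(L, a) = (L*L - 6*a)*0 = (L² - 6*a)*0 = 0)
√((7958 - 1*(-463)) + h(-157, -105)) = √((7958 - 1*(-463)) + 0) = √((7958 + 463) + 0) = √(8421 + 0) = √8421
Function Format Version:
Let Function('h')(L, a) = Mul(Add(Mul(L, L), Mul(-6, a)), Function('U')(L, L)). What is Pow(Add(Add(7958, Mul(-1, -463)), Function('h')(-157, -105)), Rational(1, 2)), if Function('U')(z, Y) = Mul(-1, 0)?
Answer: Pow(8421, Rational(1, 2)) ≈ 91.766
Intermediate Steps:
Function('U')(z, Y) = 0
Function('h')(L, a) = 0 (Function('h')(L, a) = Mul(Add(Mul(L, L), Mul(-6, a)), 0) = Mul(Add(Pow(L, 2), Mul(-6, a)), 0) = 0)
Pow(Add(Add(7958, Mul(-1, -463)), Function('h')(-157, -105)), Rational(1, 2)) = Pow(Add(Add(7958, Mul(-1, -463)), 0), Rational(1, 2)) = Pow(Add(Add(7958, 463), 0), Rational(1, 2)) = Pow(Add(8421, 0), Rational(1, 2)) = Pow(8421, Rational(1, 2))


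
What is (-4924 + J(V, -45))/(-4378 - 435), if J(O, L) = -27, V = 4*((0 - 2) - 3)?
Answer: 4951/4813 ≈ 1.0287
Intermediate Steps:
V = -20 (V = 4*(-2 - 3) = 4*(-5) = -20)
(-4924 + J(V, -45))/(-4378 - 435) = (-4924 - 27)/(-4378 - 435) = -4951/(-4813) = -4951*(-1/4813) = 4951/4813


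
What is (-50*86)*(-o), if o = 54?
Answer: 232200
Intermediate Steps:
(-50*86)*(-o) = (-50*86)*(-1*54) = -4300*(-54) = 232200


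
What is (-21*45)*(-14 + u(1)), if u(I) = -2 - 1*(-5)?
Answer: 10395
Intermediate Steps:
u(I) = 3 (u(I) = -2 + 5 = 3)
(-21*45)*(-14 + u(1)) = (-21*45)*(-14 + 3) = -945*(-11) = 10395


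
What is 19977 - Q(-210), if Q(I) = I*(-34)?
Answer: 12837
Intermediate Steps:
Q(I) = -34*I
19977 - Q(-210) = 19977 - (-34)*(-210) = 19977 - 1*7140 = 19977 - 7140 = 12837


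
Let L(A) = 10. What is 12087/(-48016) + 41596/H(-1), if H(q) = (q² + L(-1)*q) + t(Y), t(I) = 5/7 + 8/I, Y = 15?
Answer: -104861780049/19542512 ≈ -5365.8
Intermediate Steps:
t(I) = 5/7 + 8/I (t(I) = 5*(⅐) + 8/I = 5/7 + 8/I)
H(q) = 131/105 + q² + 10*q (H(q) = (q² + 10*q) + (5/7 + 8/15) = (q² + 10*q) + 131/105 = 131/105 + q² + 10*q)
12087/(-48016) + 41596/H(-1) = 12087/(-48016) + 41596/(131/105 + (-1)² + 10*(-1)) = 12087*(-1/48016) + 41596/(131/105 + 1 - 10) = -12087/48016 + 41596/(-814/105) = -12087/48016 + 41596*(-105/814) = -12087/48016 - 2183790/407 = -104861780049/19542512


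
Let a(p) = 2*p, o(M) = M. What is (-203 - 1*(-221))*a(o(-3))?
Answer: -108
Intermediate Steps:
(-203 - 1*(-221))*a(o(-3)) = (-203 - 1*(-221))*(2*(-3)) = (-203 + 221)*(-6) = 18*(-6) = -108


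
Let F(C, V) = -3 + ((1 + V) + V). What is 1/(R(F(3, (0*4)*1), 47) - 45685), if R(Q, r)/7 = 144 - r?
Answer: -1/45006 ≈ -2.2219e-5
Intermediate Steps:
F(C, V) = -2 + 2*V (F(C, V) = -3 + (1 + 2*V) = -2 + 2*V)
R(Q, r) = 1008 - 7*r (R(Q, r) = 7*(144 - r) = 1008 - 7*r)
1/(R(F(3, (0*4)*1), 47) - 45685) = 1/((1008 - 7*47) - 45685) = 1/((1008 - 329) - 45685) = 1/(679 - 45685) = 1/(-45006) = -1/45006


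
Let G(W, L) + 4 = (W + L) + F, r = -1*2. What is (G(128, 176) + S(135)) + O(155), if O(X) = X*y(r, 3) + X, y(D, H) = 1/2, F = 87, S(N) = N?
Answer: 1509/2 ≈ 754.50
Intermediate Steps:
r = -2
y(D, H) = ½
G(W, L) = 83 + L + W (G(W, L) = -4 + ((W + L) + 87) = -4 + ((L + W) + 87) = -4 + (87 + L + W) = 83 + L + W)
O(X) = 3*X/2 (O(X) = X*(½) + X = X/2 + X = 3*X/2)
(G(128, 176) + S(135)) + O(155) = ((83 + 176 + 128) + 135) + (3/2)*155 = (387 + 135) + 465/2 = 522 + 465/2 = 1509/2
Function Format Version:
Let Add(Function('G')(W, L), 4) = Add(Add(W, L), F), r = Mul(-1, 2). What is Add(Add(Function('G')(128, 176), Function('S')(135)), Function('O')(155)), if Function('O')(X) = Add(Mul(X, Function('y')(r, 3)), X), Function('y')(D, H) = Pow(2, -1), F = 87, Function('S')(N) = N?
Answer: Rational(1509, 2) ≈ 754.50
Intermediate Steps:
r = -2
Function('y')(D, H) = Rational(1, 2)
Function('G')(W, L) = Add(83, L, W) (Function('G')(W, L) = Add(-4, Add(Add(W, L), 87)) = Add(-4, Add(Add(L, W), 87)) = Add(-4, Add(87, L, W)) = Add(83, L, W))
Function('O')(X) = Mul(Rational(3, 2), X) (Function('O')(X) = Add(Mul(X, Rational(1, 2)), X) = Add(Mul(Rational(1, 2), X), X) = Mul(Rational(3, 2), X))
Add(Add(Function('G')(128, 176), Function('S')(135)), Function('O')(155)) = Add(Add(Add(83, 176, 128), 135), Mul(Rational(3, 2), 155)) = Add(Add(387, 135), Rational(465, 2)) = Add(522, Rational(465, 2)) = Rational(1509, 2)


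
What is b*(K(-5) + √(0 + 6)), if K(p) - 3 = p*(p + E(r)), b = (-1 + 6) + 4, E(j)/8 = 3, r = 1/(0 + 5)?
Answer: -828 + 9*√6 ≈ -805.96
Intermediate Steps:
r = ⅕ (r = 1/5 = ⅕ ≈ 0.20000)
E(j) = 24 (E(j) = 8*3 = 24)
b = 9 (b = 5 + 4 = 9)
K(p) = 3 + p*(24 + p) (K(p) = 3 + p*(p + 24) = 3 + p*(24 + p))
b*(K(-5) + √(0 + 6)) = 9*((3 + (-5)² + 24*(-5)) + √(0 + 6)) = 9*((3 + 25 - 120) + √6) = 9*(-92 + √6) = -828 + 9*√6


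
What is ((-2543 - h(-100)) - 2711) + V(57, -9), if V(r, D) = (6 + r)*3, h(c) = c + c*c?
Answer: -14965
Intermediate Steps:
h(c) = c + c²
V(r, D) = 18 + 3*r
((-2543 - h(-100)) - 2711) + V(57, -9) = ((-2543 - (-100)*(1 - 100)) - 2711) + (18 + 3*57) = ((-2543 - (-100)*(-99)) - 2711) + (18 + 171) = ((-2543 - 1*9900) - 2711) + 189 = ((-2543 - 9900) - 2711) + 189 = (-12443 - 2711) + 189 = -15154 + 189 = -14965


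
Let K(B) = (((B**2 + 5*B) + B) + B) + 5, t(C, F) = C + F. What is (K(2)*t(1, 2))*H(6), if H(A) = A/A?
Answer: 69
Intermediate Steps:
H(A) = 1
K(B) = 5 + B**2 + 7*B (K(B) = ((B**2 + 6*B) + B) + 5 = (B**2 + 7*B) + 5 = 5 + B**2 + 7*B)
(K(2)*t(1, 2))*H(6) = ((5 + 2**2 + 7*2)*(1 + 2))*1 = ((5 + 4 + 14)*3)*1 = (23*3)*1 = 69*1 = 69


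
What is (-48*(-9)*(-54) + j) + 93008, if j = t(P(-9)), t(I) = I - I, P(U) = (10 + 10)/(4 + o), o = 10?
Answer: 69680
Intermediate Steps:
P(U) = 10/7 (P(U) = (10 + 10)/(4 + 10) = 20/14 = 20*(1/14) = 10/7)
t(I) = 0
j = 0
(-48*(-9)*(-54) + j) + 93008 = (-48*(-9)*(-54) + 0) + 93008 = (432*(-54) + 0) + 93008 = (-23328 + 0) + 93008 = -23328 + 93008 = 69680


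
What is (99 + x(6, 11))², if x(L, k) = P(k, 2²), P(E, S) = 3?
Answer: 10404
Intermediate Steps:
x(L, k) = 3
(99 + x(6, 11))² = (99 + 3)² = 102² = 10404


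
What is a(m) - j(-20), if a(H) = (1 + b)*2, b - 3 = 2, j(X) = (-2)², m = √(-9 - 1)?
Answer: 8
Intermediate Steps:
m = I*√10 (m = √(-10) = I*√10 ≈ 3.1623*I)
j(X) = 4
b = 5 (b = 3 + 2 = 5)
a(H) = 12 (a(H) = (1 + 5)*2 = 6*2 = 12)
a(m) - j(-20) = 12 - 1*4 = 12 - 4 = 8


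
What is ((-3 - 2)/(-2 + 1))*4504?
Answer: 22520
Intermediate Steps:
((-3 - 2)/(-2 + 1))*4504 = -5/(-1)*4504 = -5*(-1)*4504 = 5*4504 = 22520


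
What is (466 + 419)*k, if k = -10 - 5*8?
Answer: -44250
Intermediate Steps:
k = -50 (k = -10 - 40 = -50)
(466 + 419)*k = (466 + 419)*(-50) = 885*(-50) = -44250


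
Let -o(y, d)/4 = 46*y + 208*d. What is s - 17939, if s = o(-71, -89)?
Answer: 69173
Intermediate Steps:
o(y, d) = -832*d - 184*y (o(y, d) = -4*(46*y + 208*d) = -832*d - 184*y)
s = 87112 (s = -832*(-89) - 184*(-71) = 74048 + 13064 = 87112)
s - 17939 = 87112 - 17939 = 69173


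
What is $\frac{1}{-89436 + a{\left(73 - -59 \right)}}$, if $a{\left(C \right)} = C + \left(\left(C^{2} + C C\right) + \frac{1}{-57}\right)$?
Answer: $- \frac{57}{3103993} \approx -1.8363 \cdot 10^{-5}$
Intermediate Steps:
$a{\left(C \right)} = - \frac{1}{57} + C + 2 C^{2}$ ($a{\left(C \right)} = C + \left(\left(C^{2} + C^{2}\right) - \frac{1}{57}\right) = C + \left(2 C^{2} - \frac{1}{57}\right) = C + \left(- \frac{1}{57} + 2 C^{2}\right) = - \frac{1}{57} + C + 2 C^{2}$)
$\frac{1}{-89436 + a{\left(73 - -59 \right)}} = \frac{1}{-89436 + \left(- \frac{1}{57} + \left(73 - -59\right) + 2 \left(73 - -59\right)^{2}\right)} = \frac{1}{-89436 + \left(- \frac{1}{57} + \left(73 + 59\right) + 2 \left(73 + 59\right)^{2}\right)} = \frac{1}{-89436 + \left(- \frac{1}{57} + 132 + 2 \cdot 132^{2}\right)} = \frac{1}{-89436 + \left(- \frac{1}{57} + 132 + 2 \cdot 17424\right)} = \frac{1}{-89436 + \left(- \frac{1}{57} + 132 + 34848\right)} = \frac{1}{-89436 + \frac{1993859}{57}} = \frac{1}{- \frac{3103993}{57}} = - \frac{57}{3103993}$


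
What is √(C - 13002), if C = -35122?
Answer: 2*I*√12031 ≈ 219.37*I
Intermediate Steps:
√(C - 13002) = √(-35122 - 13002) = √(-48124) = 2*I*√12031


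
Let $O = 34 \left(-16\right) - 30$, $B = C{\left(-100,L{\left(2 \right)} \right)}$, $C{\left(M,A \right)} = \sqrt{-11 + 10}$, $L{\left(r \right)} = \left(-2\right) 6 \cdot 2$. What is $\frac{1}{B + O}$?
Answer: $- \frac{574}{329477} - \frac{i}{329477} \approx -0.0017422 - 3.0351 \cdot 10^{-6} i$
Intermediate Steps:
$L{\left(r \right)} = -24$ ($L{\left(r \right)} = \left(-12\right) 2 = -24$)
$C{\left(M,A \right)} = i$ ($C{\left(M,A \right)} = \sqrt{-1} = i$)
$B = i \approx 1.0 i$
$O = -574$ ($O = -544 - 30 = -574$)
$\frac{1}{B + O} = \frac{1}{i - 574} = \frac{1}{-574 + i} = \frac{-574 - i}{329477}$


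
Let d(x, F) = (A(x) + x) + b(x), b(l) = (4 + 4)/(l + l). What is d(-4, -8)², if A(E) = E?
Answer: 81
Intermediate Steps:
b(l) = 4/l (b(l) = 8/((2*l)) = 8*(1/(2*l)) = 4/l)
d(x, F) = 2*x + 4/x (d(x, F) = (x + x) + 4/x = 2*x + 4/x)
d(-4, -8)² = (2*(-4) + 4/(-4))² = (-8 + 4*(-¼))² = (-8 - 1)² = (-9)² = 81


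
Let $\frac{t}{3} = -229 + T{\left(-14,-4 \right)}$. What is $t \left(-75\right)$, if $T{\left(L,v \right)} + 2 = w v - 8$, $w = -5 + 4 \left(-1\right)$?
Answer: $45675$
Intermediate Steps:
$w = -9$ ($w = -5 - 4 = -9$)
$T{\left(L,v \right)} = -10 - 9 v$ ($T{\left(L,v \right)} = -2 - \left(8 + 9 v\right) = -10 - 9 v$)
$t = -609$ ($t = 3 \left(-229 - -26\right) = 3 \left(-229 + \left(-10 + 36\right)\right) = 3 \left(-229 + 26\right) = 3 \left(-203\right) = -609$)
$t \left(-75\right) = \left(-609\right) \left(-75\right) = 45675$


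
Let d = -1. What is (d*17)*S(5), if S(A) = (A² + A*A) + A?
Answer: -935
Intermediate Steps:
S(A) = A + 2*A² (S(A) = (A² + A²) + A = 2*A² + A = A + 2*A²)
(d*17)*S(5) = (-1*17)*(5*(1 + 2*5)) = -85*(1 + 10) = -85*11 = -17*55 = -935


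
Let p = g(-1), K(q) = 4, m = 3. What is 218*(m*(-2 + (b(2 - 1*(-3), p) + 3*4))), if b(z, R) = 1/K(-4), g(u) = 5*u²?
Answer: 13407/2 ≈ 6703.5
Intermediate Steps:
p = 5 (p = 5*(-1)² = 5*1 = 5)
b(z, R) = ¼ (b(z, R) = 1/4 = ¼)
218*(m*(-2 + (b(2 - 1*(-3), p) + 3*4))) = 218*(3*(-2 + (¼ + 3*4))) = 218*(3*(-2 + (¼ + 12))) = 218*(3*(-2 + 49/4)) = 218*(3*(41/4)) = 218*(123/4) = 13407/2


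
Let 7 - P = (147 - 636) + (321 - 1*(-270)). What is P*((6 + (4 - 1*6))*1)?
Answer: -380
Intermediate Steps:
P = -95 (P = 7 - ((147 - 636) + (321 - 1*(-270))) = 7 - (-489 + (321 + 270)) = 7 - (-489 + 591) = 7 - 1*102 = 7 - 102 = -95)
P*((6 + (4 - 1*6))*1) = -95*(6 + (4 - 1*6)) = -95*(6 + (4 - 6)) = -95*(6 - 2) = -380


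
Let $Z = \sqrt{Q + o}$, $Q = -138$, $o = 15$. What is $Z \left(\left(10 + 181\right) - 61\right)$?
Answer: $130 i \sqrt{123} \approx 1441.8 i$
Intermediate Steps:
$Z = i \sqrt{123}$ ($Z = \sqrt{-138 + 15} = \sqrt{-123} = i \sqrt{123} \approx 11.091 i$)
$Z \left(\left(10 + 181\right) - 61\right) = i \sqrt{123} \left(\left(10 + 181\right) - 61\right) = i \sqrt{123} \left(191 - 61\right) = i \sqrt{123} \cdot 130 = 130 i \sqrt{123}$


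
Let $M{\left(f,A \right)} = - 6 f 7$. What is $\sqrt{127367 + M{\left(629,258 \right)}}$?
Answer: $59 \sqrt{29} \approx 317.72$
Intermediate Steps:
$M{\left(f,A \right)} = - 42 f$
$\sqrt{127367 + M{\left(629,258 \right)}} = \sqrt{127367 - 26418} = \sqrt{100949} = 59 \sqrt{29}$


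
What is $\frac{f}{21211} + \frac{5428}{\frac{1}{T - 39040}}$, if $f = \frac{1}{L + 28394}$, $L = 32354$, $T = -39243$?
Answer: $- \frac{547520554610962671}{1288525828} \approx -4.2492 \cdot 10^{8}$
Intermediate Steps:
$f = \frac{1}{60748}$ ($f = \frac{1}{32354 + 28394} = \frac{1}{60748} \approx 1.6461 \cdot 10^{-5}$)
$\frac{f}{21211} + \frac{5428}{\frac{1}{T - 39040}} = \frac{1}{60748 \cdot 21211} + \frac{5428}{\frac{1}{-39243 - 39040}} = \frac{1}{60748} \cdot \frac{1}{21211} + \frac{5428}{\frac{1}{-78283}} = \frac{1}{1288525828} + \frac{5428}{- \frac{1}{78283}} = \frac{1}{1288525828} + 5428 \left(-78283\right) = \frac{1}{1288525828} - 424920124 = - \frac{547520554610962671}{1288525828}$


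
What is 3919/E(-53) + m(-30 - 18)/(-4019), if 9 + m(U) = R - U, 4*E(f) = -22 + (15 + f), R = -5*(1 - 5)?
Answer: -15751346/60285 ≈ -261.28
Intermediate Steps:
R = 20 (R = -5*(-4) = 20)
E(f) = -7/4 + f/4 (E(f) = (-22 + (15 + f))/4 = (-7 + f)/4 = -7/4 + f/4)
m(U) = 11 - U (m(U) = -9 + (20 - U) = 11 - U)
3919/E(-53) + m(-30 - 18)/(-4019) = 3919/(-7/4 + (1/4)*(-53)) + (11 - (-30 - 18))/(-4019) = 3919/(-7/4 - 53/4) + (11 - 1*(-48))*(-1/4019) = 3919/(-15) + (11 + 48)*(-1/4019) = 3919*(-1/15) + 59*(-1/4019) = -3919/15 - 59/4019 = -15751346/60285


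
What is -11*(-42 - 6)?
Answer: 528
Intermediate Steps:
-11*(-42 - 6) = -11*(-48) = 528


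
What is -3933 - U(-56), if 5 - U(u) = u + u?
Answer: -4050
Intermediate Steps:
U(u) = 5 - 2*u (U(u) = 5 - (u + u) = 5 - 2*u)
-3933 - U(-56) = -3933 - (5 - 2*(-56)) = -3933 - (5 + 112) = -3933 - 1*117 = -3933 - 117 = -4050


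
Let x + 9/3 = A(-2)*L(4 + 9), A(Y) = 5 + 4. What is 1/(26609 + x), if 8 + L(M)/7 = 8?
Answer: 1/26606 ≈ 3.7586e-5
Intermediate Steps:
L(M) = 0 (L(M) = -56 + 7*8 = -56 + 56 = 0)
A(Y) = 9
x = -3 (x = -3 + 9*0 = -3 + 0 = -3)
1/(26609 + x) = 1/(26609 - 3) = 1/26606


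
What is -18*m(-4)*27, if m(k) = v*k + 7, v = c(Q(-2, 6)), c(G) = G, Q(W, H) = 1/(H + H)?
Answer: -3240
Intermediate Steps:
Q(W, H) = 1/(2*H)
v = 1/12 (v = (½)/6 = (½)*(⅙) = 1/12 ≈ 0.083333)
m(k) = 7 + k/12 (m(k) = k/12 + 7 = 7 + k/12)
-18*m(-4)*27 = -18*(7 + (1/12)*(-4))*27 = -18*(7 - ⅓)*27 = -18*20/3*27 = -120*27 = -3240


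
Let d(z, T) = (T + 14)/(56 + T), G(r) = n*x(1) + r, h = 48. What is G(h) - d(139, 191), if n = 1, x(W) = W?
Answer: 11898/247 ≈ 48.170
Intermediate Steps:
G(r) = 1 + r (G(r) = 1*1 + r = 1 + r)
d(z, T) = (14 + T)/(56 + T)
G(h) - d(139, 191) = (1 + 48) - (14 + 191)/(56 + 191) = 49 - 205/247 = 11898/247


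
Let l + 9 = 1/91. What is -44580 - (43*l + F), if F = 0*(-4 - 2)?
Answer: -4021606/91 ≈ -44194.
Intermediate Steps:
F = 0 (F = 0*(-6) = 0)
l = -818/91 (l = -9 + 1/91 = -818/91 ≈ -8.9890)
-44580 - (43*l + F) = -44580 - (43*(-818/91) + 0) = -44580 - (-35174/91 + 0) = -44580 - 1*(-35174/91) = -44580 + 35174/91 = -4021606/91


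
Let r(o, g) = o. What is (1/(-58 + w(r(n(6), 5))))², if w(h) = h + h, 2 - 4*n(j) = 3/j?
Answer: 16/52441 ≈ 0.00030511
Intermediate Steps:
n(j) = ½ - 3/(4*j)
w(h) = 2*h
(1/(-58 + w(r(n(6), 5))))² = (1/(-58 + 2*((¼)*(-3 + 2*6)/6)))² = (1/(-58 + 2*((¼)*(⅙)*(-3 + 12))))² = (1/(-58 + 2*((¼)*(⅙)*9)))² = (1/(-58 + 2*(3/8)))² = (1/(-58 + ¾))² = (1/(-229/4))² = (-4/229)² = 16/52441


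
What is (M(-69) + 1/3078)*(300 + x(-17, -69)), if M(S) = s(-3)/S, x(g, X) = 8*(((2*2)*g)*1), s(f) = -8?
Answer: -1004182/35397 ≈ -28.369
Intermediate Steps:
x(g, X) = 32*g (x(g, X) = 8*((4*g)*1) = 8*(4*g) = 32*g)
M(S) = -8/S
(M(-69) + 1/3078)*(300 + x(-17, -69)) = (-8/(-69) + 1/3078)*(300 + 32*(-17)) = (-8*(-1/69) + 1/3078)*(300 - 544) = (8/69 + 1/3078)*(-244) = (8231/70794)*(-244) = -1004182/35397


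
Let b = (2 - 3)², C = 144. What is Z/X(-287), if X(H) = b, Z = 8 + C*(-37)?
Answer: -5320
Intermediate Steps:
Z = -5320 (Z = 8 + 144*(-37) = 8 - 5328 = -5320)
b = 1 (b = (-1)² = 1)
X(H) = 1
Z/X(-287) = -5320/1 = -5320*1 = -5320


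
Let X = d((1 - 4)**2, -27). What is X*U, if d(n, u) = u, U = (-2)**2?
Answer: -108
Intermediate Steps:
U = 4
X = -27
X*U = -27*4 = -108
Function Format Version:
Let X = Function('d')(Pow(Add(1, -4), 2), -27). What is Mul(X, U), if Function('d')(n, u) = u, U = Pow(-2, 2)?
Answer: -108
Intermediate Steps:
U = 4
X = -27
Mul(X, U) = Mul(-27, 4) = -108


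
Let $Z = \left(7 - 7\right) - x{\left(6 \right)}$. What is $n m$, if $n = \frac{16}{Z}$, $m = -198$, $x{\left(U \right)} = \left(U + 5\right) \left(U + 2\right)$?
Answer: $36$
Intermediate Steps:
$x{\left(U \right)} = \left(2 + U\right) \left(5 + U\right)$ ($x{\left(U \right)} = \left(5 + U\right) \left(2 + U\right) = \left(2 + U\right) \left(5 + U\right)$)
$Z = -88$ ($Z = \left(7 - 7\right) - \left(10 + 6^{2} + 7 \cdot 6\right) = \left(7 - 7\right) - \left(10 + 36 + 42\right) = 0 - 88 = -88$)
$n = - \frac{2}{11}$ ($n = \frac{16}{-88} = 16 \left(- \frac{1}{88}\right) = - \frac{2}{11} \approx -0.18182$)
$n m = \left(- \frac{2}{11}\right) \left(-198\right) = 36$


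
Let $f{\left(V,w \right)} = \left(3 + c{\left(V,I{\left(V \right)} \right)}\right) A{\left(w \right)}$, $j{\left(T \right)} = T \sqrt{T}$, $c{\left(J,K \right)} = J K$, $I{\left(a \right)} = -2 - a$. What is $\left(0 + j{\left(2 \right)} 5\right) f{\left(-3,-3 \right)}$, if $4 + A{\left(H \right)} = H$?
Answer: $0$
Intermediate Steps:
$A{\left(H \right)} = -4 + H$
$j{\left(T \right)} = T^{\frac{3}{2}}$
$f{\left(V,w \right)} = \left(-4 + w\right) \left(3 + V \left(-2 - V\right)\right)$ ($f{\left(V,w \right)} = \left(3 + V \left(-2 - V\right)\right) \left(-4 + w\right) = \left(-4 + w\right) \left(3 + V \left(-2 - V\right)\right)$)
$\left(0 + j{\left(2 \right)} 5\right) f{\left(-3,-3 \right)} = \left(0 + 2^{\frac{3}{2}} \cdot 5\right) \left(- \left(-4 - 3\right) \left(-3 - 3 \left(2 - 3\right)\right)\right) = \left(0 + 2 \sqrt{2} \cdot 5\right) \left(\left(-1\right) \left(-7\right) \left(-3 - -3\right)\right) = \left(0 + 10 \sqrt{2}\right) \left(\left(-1\right) \left(-7\right) \left(-3 + 3\right)\right) = 10 \sqrt{2} \left(\left(-1\right) \left(-7\right) 0\right) = 10 \sqrt{2} \cdot 0 = 0$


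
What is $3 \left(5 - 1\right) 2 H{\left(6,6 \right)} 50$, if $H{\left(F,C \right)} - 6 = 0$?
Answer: $7200$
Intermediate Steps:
$H{\left(F,C \right)} = 6$ ($H{\left(F,C \right)} = 6 + 0 = 6$)
$3 \left(5 - 1\right) 2 H{\left(6,6 \right)} 50 = 3 \left(5 - 1\right) 2 \cdot 6 \cdot 50 = 3 \cdot 4 \cdot 2 \cdot 6 \cdot 50 = 12 \cdot 2 \cdot 6 \cdot 50 = 24 \cdot 6 \cdot 50 = 144 \cdot 50 = 7200$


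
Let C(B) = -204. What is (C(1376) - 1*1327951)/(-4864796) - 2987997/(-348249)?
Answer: 4999508168069/564720114068 ≈ 8.8531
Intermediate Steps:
(C(1376) - 1*1327951)/(-4864796) - 2987997/(-348249) = (-204 - 1*1327951)/(-4864796) - 2987997/(-348249) = (-204 - 1327951)*(-1/4864796) - 2987997*(-1/348249) = -1328155*(-1/4864796) + 995999/116083 = 1328155/4864796 + 995999/116083 = 4999508168069/564720114068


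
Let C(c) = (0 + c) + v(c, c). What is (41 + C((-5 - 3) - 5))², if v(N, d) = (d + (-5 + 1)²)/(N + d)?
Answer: 525625/676 ≈ 777.55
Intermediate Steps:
v(N, d) = (16 + d)/(N + d) (v(N, d) = (d + (-4)²)/(N + d) = (d + 16)/(N + d) = (16 + d)/(N + d))
C(c) = c + (16 + c)/(2*c) (C(c) = (0 + c) + (16 + c)/(c + c) = c + (16 + c)/((2*c)) = c + (1/(2*c))*(16 + c) = c + (16 + c)/(2*c))
(41 + C((-5 - 3) - 5))² = (41 + (½ + ((-5 - 3) - 5) + 8/((-5 - 3) - 5)))² = (41 + (½ + (-8 - 5) + 8/(-8 - 5)))² = (41 + (½ - 13 + 8/(-13)))² = (41 + (½ - 13 + 8*(-1/13)))² = (41 + (½ - 13 - 8/13))² = (41 - 341/26)² = (725/26)² = 525625/676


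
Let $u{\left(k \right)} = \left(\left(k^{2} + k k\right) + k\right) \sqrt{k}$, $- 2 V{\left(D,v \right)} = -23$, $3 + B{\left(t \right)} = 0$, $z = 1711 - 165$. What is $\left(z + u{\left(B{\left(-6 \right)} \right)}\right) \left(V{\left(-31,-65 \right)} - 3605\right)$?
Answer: $-5555551 - \frac{107805 i \sqrt{3}}{2} \approx -5.5556 \cdot 10^{6} - 93362.0 i$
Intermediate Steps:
$z = 1546$ ($z = 1711 - 165 = 1546$)
$B{\left(t \right)} = -3$ ($B{\left(t \right)} = -3 + 0 = -3$)
$V{\left(D,v \right)} = \frac{23}{2}$ ($V{\left(D,v \right)} = \left(- \frac{1}{2}\right) \left(-23\right) = \frac{23}{2}$)
$u{\left(k \right)} = \sqrt{k} \left(k + 2 k^{2}\right)$ ($u{\left(k \right)} = \left(\left(k^{2} + k^{2}\right) + k\right) \sqrt{k} = \left(2 k^{2} + k\right) \sqrt{k} = \left(k + 2 k^{2}\right) \sqrt{k} = \sqrt{k} \left(k + 2 k^{2}\right)$)
$\left(z + u{\left(B{\left(-6 \right)} \right)}\right) \left(V{\left(-31,-65 \right)} - 3605\right) = \left(1546 + \left(-3\right)^{\frac{3}{2}} \left(1 + 2 \left(-3\right)\right)\right) \left(\frac{23}{2} - 3605\right) = \left(1546 + - 3 i \sqrt{3} \left(1 - 6\right)\right) \left(- \frac{7187}{2}\right) = \left(1546 + - 3 i \sqrt{3} \left(-5\right)\right) \left(- \frac{7187}{2}\right) = \left(1546 + 15 i \sqrt{3}\right) \left(- \frac{7187}{2}\right) = -5555551 - \frac{107805 i \sqrt{3}}{2}$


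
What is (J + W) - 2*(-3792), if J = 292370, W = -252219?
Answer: 47735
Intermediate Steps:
(J + W) - 2*(-3792) = (292370 - 252219) - 2*(-3792) = 40151 + 7584 = 47735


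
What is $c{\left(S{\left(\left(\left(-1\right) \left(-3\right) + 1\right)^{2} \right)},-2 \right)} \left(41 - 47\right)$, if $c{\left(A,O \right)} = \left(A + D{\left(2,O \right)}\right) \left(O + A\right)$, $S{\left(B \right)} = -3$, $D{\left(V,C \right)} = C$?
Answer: $-150$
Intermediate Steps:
$c{\left(A,O \right)} = \left(A + O\right)^{2}$ ($c{\left(A,O \right)} = \left(A + O\right) \left(O + A\right) = \left(A + O\right) \left(A + O\right) = \left(A + O\right)^{2}$)
$c{\left(S{\left(\left(\left(-1\right) \left(-3\right) + 1\right)^{2} \right)},-2 \right)} \left(41 - 47\right) = \left(\left(-3\right)^{2} + \left(-2\right)^{2} + 2 \left(-3\right) \left(-2\right)\right) \left(41 - 47\right) = \left(9 + 4 + 12\right) \left(-6\right) = 25 \left(-6\right) = -150$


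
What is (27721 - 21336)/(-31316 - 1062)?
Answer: -6385/32378 ≈ -0.19720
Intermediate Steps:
(27721 - 21336)/(-31316 - 1062) = 6385/(-32378) = 6385*(-1/32378) = -6385/32378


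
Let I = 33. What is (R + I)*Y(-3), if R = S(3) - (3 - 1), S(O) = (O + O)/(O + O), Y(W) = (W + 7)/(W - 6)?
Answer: -128/9 ≈ -14.222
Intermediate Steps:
Y(W) = (7 + W)/(-6 + W)
S(O) = 1 (S(O) = (2*O)/((2*O)) = (2*O)*(1/(2*O)) = 1)
R = -1 (R = 1 - (3 - 1) = 1 - 1*2 = 1 - 2 = -1)
(R + I)*Y(-3) = (-1 + 33)*((7 - 3)/(-6 - 3)) = 32*(4/(-9)) = 32*(-⅑*4) = 32*(-4/9) = -128/9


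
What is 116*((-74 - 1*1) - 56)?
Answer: -15196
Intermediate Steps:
116*((-74 - 1*1) - 56) = 116*((-74 - 1) - 56) = 116*(-75 - 56) = 116*(-131) = -15196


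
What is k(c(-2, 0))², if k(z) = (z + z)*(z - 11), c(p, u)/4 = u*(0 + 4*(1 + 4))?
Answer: 0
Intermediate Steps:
c(p, u) = 80*u (c(p, u) = 4*(u*(0 + 4*(1 + 4))) = 4*(u*(0 + 4*5)) = 4*(u*(0 + 20)) = 4*(u*20) = 4*(20*u) = 80*u)
k(z) = 2*z*(-11 + z) (k(z) = (2*z)*(-11 + z) = 2*z*(-11 + z))
k(c(-2, 0))² = (2*(80*0)*(-11 + 80*0))² = (2*0*(-11 + 0))² = (2*0*(-11))² = 0² = 0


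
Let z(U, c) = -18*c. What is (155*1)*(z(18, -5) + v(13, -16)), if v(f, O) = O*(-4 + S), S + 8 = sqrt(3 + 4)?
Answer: 43710 - 2480*sqrt(7) ≈ 37149.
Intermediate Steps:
S = -8 + sqrt(7) (S = -8 + sqrt(3 + 4) = -8 + sqrt(7) ≈ -5.3542)
v(f, O) = O*(-12 + sqrt(7)) (v(f, O) = O*(-4 + (-8 + sqrt(7))) = O*(-12 + sqrt(7)))
(155*1)*(z(18, -5) + v(13, -16)) = (155*1)*(-18*(-5) - 16*(-12 + sqrt(7))) = 155*(90 + (192 - 16*sqrt(7))) = 155*(282 - 16*sqrt(7)) = 43710 - 2480*sqrt(7)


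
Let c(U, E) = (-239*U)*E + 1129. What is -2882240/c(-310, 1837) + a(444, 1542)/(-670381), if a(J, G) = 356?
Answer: -1980652120844/91241843328879 ≈ -0.021708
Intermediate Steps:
c(U, E) = 1129 - 239*E*U (c(U, E) = -239*E*U + 1129 = 1129 - 239*E*U)
-2882240/c(-310, 1837) + a(444, 1542)/(-670381) = -2882240/(1129 - 239*1837*(-310)) + 356/(-670381) = -2882240/(1129 + 136103330) + 356*(-1/670381) = -2882240/136104459 - 356/670381 = -1980652120844/91241843328879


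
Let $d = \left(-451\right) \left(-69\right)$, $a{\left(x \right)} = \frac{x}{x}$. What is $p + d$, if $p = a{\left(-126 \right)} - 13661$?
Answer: $17459$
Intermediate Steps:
$a{\left(x \right)} = 1$
$d = 31119$
$p = -13660$ ($p = 1 - 13661 = -13660$)
$p + d = -13660 + 31119 = 17459$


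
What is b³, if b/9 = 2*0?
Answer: 0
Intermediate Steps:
b = 0 (b = 9*(2*0) = 9*0 = 0)
b³ = 0³ = 0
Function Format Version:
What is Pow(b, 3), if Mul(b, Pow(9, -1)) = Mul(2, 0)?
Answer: 0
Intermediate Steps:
b = 0 (b = Mul(9, Mul(2, 0)) = Mul(9, 0) = 0)
Pow(b, 3) = Pow(0, 3) = 0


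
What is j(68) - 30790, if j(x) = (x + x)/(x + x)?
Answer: -30789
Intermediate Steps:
j(x) = 1 (j(x) = (2*x)/((2*x)) = (2*x)*(1/(2*x)) = 1)
j(68) - 30790 = 1 - 30790 = -30789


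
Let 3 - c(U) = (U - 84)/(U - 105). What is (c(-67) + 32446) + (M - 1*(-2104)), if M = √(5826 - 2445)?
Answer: 5942965/172 + 7*√69 ≈ 34610.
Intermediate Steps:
c(U) = 3 - (-84 + U)/(-105 + U) (c(U) = 3 - (U - 84)/(U - 105) = 3 - (-84 + U)/(-105 + U))
M = 7*√69 (M = √3381 = 7*√69 ≈ 58.146)
(c(-67) + 32446) + (M - 1*(-2104)) = ((-231 + 2*(-67))/(-105 - 67) + 32446) + (7*√69 - 1*(-2104)) = ((-231 - 134)/(-172) + 32446) + (7*√69 + 2104) = (-1/172*(-365) + 32446) + (2104 + 7*√69) = (365/172 + 32446) + (2104 + 7*√69) = 5581077/172 + (2104 + 7*√69) = 5942965/172 + 7*√69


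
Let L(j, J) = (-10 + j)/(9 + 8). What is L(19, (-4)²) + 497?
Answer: 8458/17 ≈ 497.53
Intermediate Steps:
L(j, J) = -10/17 + j/17 (L(j, J) = (-10 + j)/17 = (-10 + j)*(1/17) = -10/17 + j/17)
L(19, (-4)²) + 497 = (-10/17 + (1/17)*19) + 497 = (-10/17 + 19/17) + 497 = 9/17 + 497 = 8458/17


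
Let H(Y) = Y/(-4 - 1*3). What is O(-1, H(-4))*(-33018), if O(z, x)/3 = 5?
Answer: -495270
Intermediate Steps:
H(Y) = -Y/7 (H(Y) = Y/(-4 - 3) = Y/(-7) = Y*(-1/7) = -Y/7)
O(z, x) = 15 (O(z, x) = 3*5 = 15)
O(-1, H(-4))*(-33018) = 15*(-33018) = -495270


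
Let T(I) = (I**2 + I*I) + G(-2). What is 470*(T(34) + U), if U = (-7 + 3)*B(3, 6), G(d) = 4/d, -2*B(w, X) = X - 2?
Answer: 1089460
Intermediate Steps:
B(w, X) = 1 - X/2 (B(w, X) = -(X - 2)/2 = -(-2 + X)/2 = 1 - X/2)
U = 8 (U = (-7 + 3)*(1 - 1/2*6) = -4*(1 - 3) = -4*(-2) = 8)
T(I) = -2 + 2*I**2 (T(I) = (I**2 + I*I) + 4/(-2) = (I**2 + I**2) + 4*(-1/2) = 2*I**2 - 2 = -2 + 2*I**2)
470*(T(34) + U) = 470*((-2 + 2*34**2) + 8) = 470*((-2 + 2*1156) + 8) = 470*((-2 + 2312) + 8) = 470*(2310 + 8) = 470*2318 = 1089460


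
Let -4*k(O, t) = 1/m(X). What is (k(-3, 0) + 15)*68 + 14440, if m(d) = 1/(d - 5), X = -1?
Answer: 15562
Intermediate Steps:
m(d) = 1/(-5 + d)
k(O, t) = 3/2 (k(O, t) = -1/(4*(1/(-5 - 1))) = -1/(4*(1/(-6))) = -1/(4*(-⅙)) = -¼*(-6) = 3/2)
(k(-3, 0) + 15)*68 + 14440 = (3/2 + 15)*68 + 14440 = (33/2)*68 + 14440 = 1122 + 14440 = 15562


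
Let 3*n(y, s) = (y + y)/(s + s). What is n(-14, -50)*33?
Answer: 77/25 ≈ 3.0800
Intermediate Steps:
n(y, s) = y/(3*s) (n(y, s) = ((y + y)/(s + s))/3 = ((2*y)/((2*s)))/3 = ((2*y)*(1/(2*s)))/3 = (y/s)/3 = y/(3*s))
n(-14, -50)*33 = ((⅓)*(-14)/(-50))*33 = ((⅓)*(-14)*(-1/50))*33 = (7/75)*33 = 77/25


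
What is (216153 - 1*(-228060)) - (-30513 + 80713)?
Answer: 394013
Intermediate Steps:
(216153 - 1*(-228060)) - (-30513 + 80713) = (216153 + 228060) - 1*50200 = 444213 - 50200 = 394013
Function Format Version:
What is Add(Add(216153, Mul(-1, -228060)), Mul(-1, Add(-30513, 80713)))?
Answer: 394013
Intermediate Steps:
Add(Add(216153, Mul(-1, -228060)), Mul(-1, Add(-30513, 80713))) = Add(Add(216153, 228060), Mul(-1, 50200)) = Add(444213, -50200) = 394013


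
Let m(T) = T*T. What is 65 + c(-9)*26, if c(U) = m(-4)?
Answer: 481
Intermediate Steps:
m(T) = T²
c(U) = 16 (c(U) = (-4)² = 16)
65 + c(-9)*26 = 65 + 16*26 = 65 + 416 = 481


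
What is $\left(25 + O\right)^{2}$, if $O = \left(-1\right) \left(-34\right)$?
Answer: $3481$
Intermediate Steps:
$O = 34$
$\left(25 + O\right)^{2} = \left(25 + 34\right)^{2} = 59^{2} = 3481$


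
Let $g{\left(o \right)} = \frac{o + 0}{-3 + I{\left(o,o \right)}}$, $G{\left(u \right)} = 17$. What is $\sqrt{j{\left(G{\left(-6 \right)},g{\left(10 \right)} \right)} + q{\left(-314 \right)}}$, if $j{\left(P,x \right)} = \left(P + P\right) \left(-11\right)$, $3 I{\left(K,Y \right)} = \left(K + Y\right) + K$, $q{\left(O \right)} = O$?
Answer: $4 i \sqrt{43} \approx 26.23 i$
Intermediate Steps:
$I{\left(K,Y \right)} = \frac{Y}{3} + \frac{2 K}{3}$ ($I{\left(K,Y \right)} = \frac{\left(K + Y\right) + K}{3} = \frac{Y + 2 K}{3} = \frac{Y}{3} + \frac{2 K}{3}$)
$g{\left(o \right)} = \frac{o}{-3 + o}$ ($g{\left(o \right)} = \frac{o + 0}{-3 + \left(\frac{o}{3} + \frac{2 o}{3}\right)} = \frac{o}{-3 + o}$)
$j{\left(P,x \right)} = - 22 P$ ($j{\left(P,x \right)} = 2 P \left(-11\right) = - 22 P$)
$\sqrt{j{\left(G{\left(-6 \right)},g{\left(10 \right)} \right)} + q{\left(-314 \right)}} = \sqrt{\left(-22\right) 17 - 314} = \sqrt{-374 - 314} = \sqrt{-688} = 4 i \sqrt{43}$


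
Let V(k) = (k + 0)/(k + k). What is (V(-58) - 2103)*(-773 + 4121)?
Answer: -7039170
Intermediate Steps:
V(k) = ½ (V(k) = k/((2*k)) = k*(1/(2*k)) = ½)
(V(-58) - 2103)*(-773 + 4121) = (½ - 2103)*(-773 + 4121) = -4205/2*3348 = -7039170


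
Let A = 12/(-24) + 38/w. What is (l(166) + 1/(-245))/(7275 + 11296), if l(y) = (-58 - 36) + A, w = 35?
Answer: -9155/1819958 ≈ -0.0050303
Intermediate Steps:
A = 41/70 (A = 12/(-24) + 38/35 = 12*(-1/24) + 38*(1/35) = -½ + 38/35 = 41/70 ≈ 0.58571)
l(y) = -6539/70 (l(y) = (-58 - 36) + 41/70 = -94 + 41/70 = -6539/70)
(l(166) + 1/(-245))/(7275 + 11296) = (-6539/70 + 1/(-245))/(7275 + 11296) = (-6539/70 - 1/245)/18571 = -9155/98*1/18571 = -9155/1819958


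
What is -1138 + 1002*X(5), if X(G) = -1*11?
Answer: -12160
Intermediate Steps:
X(G) = -11
-1138 + 1002*X(5) = -1138 + 1002*(-11) = -1138 - 11022 = -12160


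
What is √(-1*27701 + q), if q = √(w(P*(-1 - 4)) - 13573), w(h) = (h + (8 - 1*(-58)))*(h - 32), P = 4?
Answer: √(-27701 + I*√15965) ≈ 0.3796 + 166.44*I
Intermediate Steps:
w(h) = (-32 + h)*(66 + h) (w(h) = (h + (8 + 58))*(-32 + h) = (h + 66)*(-32 + h) = (66 + h)*(-32 + h) = (-32 + h)*(66 + h))
q = I*√15965 (q = √((-2112 + (4*(-1 - 4))² + 34*(4*(-1 - 4))) - 13573) = √((-2112 + (4*(-5))² + 34*(4*(-5))) - 13573) = √((-2112 + (-20)² + 34*(-20)) - 13573) = √((-2112 + 400 - 680) - 13573) = √(-2392 - 13573) = √(-15965) = I*√15965 ≈ 126.35*I)
√(-1*27701 + q) = √(-1*27701 + I*√15965) = √(-27701 + I*√15965)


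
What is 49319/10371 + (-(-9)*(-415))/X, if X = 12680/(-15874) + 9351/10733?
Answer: -3299504219647612/64006358457 ≈ -51550.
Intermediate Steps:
X = 6171667/85187821 (X = 12680*(-1/15874) + 9351*(1/10733) = -6340/7937 + 9351/10733 = 6171667/85187821 ≈ 0.072448)
49319/10371 + (-(-9)*(-415))/X = 49319/10371 + (-(-9)*(-415))/(6171667/85187821) = 49319*(1/10371) - 1*3735*(85187821/6171667) = 49319/10371 - 3735*85187821/6171667 = 49319/10371 - 318176511435/6171667 = -3299504219647612/64006358457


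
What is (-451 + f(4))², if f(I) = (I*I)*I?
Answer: 149769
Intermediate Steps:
f(I) = I³ (f(I) = I²*I = I³)
(-451 + f(4))² = (-451 + 4³)² = (-451 + 64)² = (-387)² = 149769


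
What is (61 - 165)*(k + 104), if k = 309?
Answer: -42952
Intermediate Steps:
(61 - 165)*(k + 104) = (61 - 165)*(309 + 104) = -104*413 = -42952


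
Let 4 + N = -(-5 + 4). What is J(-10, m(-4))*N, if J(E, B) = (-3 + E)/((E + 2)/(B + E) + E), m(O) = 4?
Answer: -9/2 ≈ -4.5000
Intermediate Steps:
N = -3 (N = -4 - (-5 + 4) = -4 - 1*(-1) = -4 + 1 = -3)
J(E, B) = (-3 + E)/(E + (2 + E)/(B + E)) (J(E, B) = (-3 + E)/((2 + E)/(B + E) + E) = (-3 + E)/(E + (2 + E)/(B + E)))
J(-10, m(-4))*N = (((-10)² - 3*4 - 3*(-10) + 4*(-10))/(2 - 10 + (-10)² + 4*(-10)))*(-3) = ((100 - 12 + 30 - 40)/(2 - 10 + 100 - 40))*(-3) = (78/52)*(-3) = ((1/52)*78)*(-3) = (3/2)*(-3) = -9/2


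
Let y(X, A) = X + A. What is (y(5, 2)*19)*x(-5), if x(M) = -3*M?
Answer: 1995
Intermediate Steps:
y(X, A) = A + X
x(M) = -3*M
(y(5, 2)*19)*x(-5) = ((2 + 5)*19)*(-3*(-5)) = (7*19)*15 = 133*15 = 1995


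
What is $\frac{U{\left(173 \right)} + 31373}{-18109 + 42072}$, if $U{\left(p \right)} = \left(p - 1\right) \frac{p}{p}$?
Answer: $\frac{31545}{23963} \approx 1.3164$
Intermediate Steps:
$U{\left(p \right)} = -1 + p$ ($U{\left(p \right)} = \left(-1 + p\right) 1 = -1 + p$)
$\frac{U{\left(173 \right)} + 31373}{-18109 + 42072} = \frac{\left(-1 + 173\right) + 31373}{-18109 + 42072} = \frac{172 + 31373}{23963} = 31545 \cdot \frac{1}{23963} = \frac{31545}{23963}$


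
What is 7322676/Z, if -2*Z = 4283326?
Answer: -7322676/2141663 ≈ -3.4192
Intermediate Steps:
Z = -2141663 (Z = -½*4283326 = -2141663)
7322676/Z = 7322676/(-2141663) = 7322676*(-1/2141663) = -7322676/2141663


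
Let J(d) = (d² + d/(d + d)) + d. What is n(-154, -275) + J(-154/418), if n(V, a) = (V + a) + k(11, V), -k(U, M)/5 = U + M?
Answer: 206685/722 ≈ 286.27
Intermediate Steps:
k(U, M) = -5*M - 5*U (k(U, M) = -5*(U + M) = -5*(M + U) = -5*M - 5*U)
J(d) = ½ + d + d² (J(d) = (d² + d/((2*d))) + d = (d² + (1/(2*d))*d) + d = (d² + ½) + d = (½ + d²) + d = ½ + d + d²)
n(V, a) = -55 + a - 4*V (n(V, a) = (V + a) + (-5*V - 5*11) = (V + a) + (-5*V - 55) = (V + a) + (-55 - 5*V) = -55 + a - 4*V)
n(-154, -275) + J(-154/418) = (-55 - 275 - 4*(-154)) + (½ - 154/418 + (-154/418)²) = (-55 - 275 + 616) + (½ - 154*1/418 + (-154*1/418)²) = 286 + (½ - 7/19 + (-7/19)²) = 286 + (½ - 7/19 + 49/361) = 286 + 193/722 = 206685/722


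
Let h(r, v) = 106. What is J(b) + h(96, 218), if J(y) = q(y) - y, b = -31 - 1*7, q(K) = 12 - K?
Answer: 194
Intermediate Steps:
b = -38 (b = -31 - 7 = -38)
J(y) = 12 - 2*y (J(y) = (12 - y) - y = 12 - 2*y)
J(b) + h(96, 218) = (12 - 2*(-38)) + 106 = (12 + 76) + 106 = 88 + 106 = 194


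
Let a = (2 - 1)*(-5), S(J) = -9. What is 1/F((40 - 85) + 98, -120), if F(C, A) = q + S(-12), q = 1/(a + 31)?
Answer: -26/233 ≈ -0.11159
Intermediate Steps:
a = -5 (a = 1*(-5) = -5)
q = 1/26 (q = 1/(-5 + 31) = 1/26 ≈ 0.038462)
F(C, A) = -233/26 (F(C, A) = 1/26 - 9 = -233/26)
1/F((40 - 85) + 98, -120) = 1/(-233/26) = -26/233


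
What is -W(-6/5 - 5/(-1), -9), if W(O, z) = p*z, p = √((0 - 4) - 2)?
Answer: 9*I*√6 ≈ 22.045*I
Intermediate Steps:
p = I*√6 (p = √(-4 - 2) = √(-6) = I*√6 ≈ 2.4495*I)
W(O, z) = I*z*√6 (W(O, z) = (I*√6)*z = I*z*√6)
-W(-6/5 - 5/(-1), -9) = -I*(-9)*√6 = -(-9)*I*√6 = 9*I*√6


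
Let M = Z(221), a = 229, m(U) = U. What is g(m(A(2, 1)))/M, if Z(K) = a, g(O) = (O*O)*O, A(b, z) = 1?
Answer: 1/229 ≈ 0.0043668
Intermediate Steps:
g(O) = O³ (g(O) = O²*O = O³)
Z(K) = 229
M = 229
g(m(A(2, 1)))/M = 1³/229 = 1*(1/229) = 1/229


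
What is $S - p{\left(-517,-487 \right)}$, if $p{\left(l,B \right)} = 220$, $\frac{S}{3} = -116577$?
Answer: $-349951$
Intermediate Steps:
$S = -349731$ ($S = 3 \left(-116577\right) = -349731$)
$S - p{\left(-517,-487 \right)} = -349731 - 220 = -349951$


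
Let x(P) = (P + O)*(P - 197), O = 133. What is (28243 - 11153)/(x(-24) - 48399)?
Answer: -8545/36244 ≈ -0.23576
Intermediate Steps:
x(P) = (-197 + P)*(133 + P) (x(P) = (P + 133)*(P - 197) = (133 + P)*(-197 + P) = (-197 + P)*(133 + P))
(28243 - 11153)/(x(-24) - 48399) = (28243 - 11153)/((-26201 + (-24)**2 - 64*(-24)) - 48399) = 17090/((-26201 + 576 + 1536) - 48399) = 17090/(-24089 - 48399) = 17090/(-72488) = 17090*(-1/72488) = -8545/36244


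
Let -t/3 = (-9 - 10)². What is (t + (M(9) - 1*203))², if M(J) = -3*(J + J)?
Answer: 1795600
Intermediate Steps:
M(J) = -6*J
t = -1083 (t = -3*(-9 - 10)² = -3*(-19)² = -3*361 = -1083)
(t + (M(9) - 1*203))² = (-1083 + (-6*9 - 1*203))² = (-1083 + (-54 - 203))² = (-1083 - 257)² = (-1340)² = 1795600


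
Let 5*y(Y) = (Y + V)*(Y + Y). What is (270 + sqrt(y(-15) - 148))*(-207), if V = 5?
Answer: -55890 - 414*I*sqrt(22) ≈ -55890.0 - 1941.8*I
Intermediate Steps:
y(Y) = 2*Y*(5 + Y)/5 (y(Y) = ((Y + 5)*(Y + Y))/5 = ((5 + Y)*(2*Y))/5 = (2*Y*(5 + Y))/5 = 2*Y*(5 + Y)/5)
(270 + sqrt(y(-15) - 148))*(-207) = (270 + sqrt((2/5)*(-15)*(5 - 15) - 148))*(-207) = (270 + sqrt((2/5)*(-15)*(-10) - 148))*(-207) = (270 + sqrt(60 - 148))*(-207) = (270 + sqrt(-88))*(-207) = (270 + 2*I*sqrt(22))*(-207) = -55890 - 414*I*sqrt(22)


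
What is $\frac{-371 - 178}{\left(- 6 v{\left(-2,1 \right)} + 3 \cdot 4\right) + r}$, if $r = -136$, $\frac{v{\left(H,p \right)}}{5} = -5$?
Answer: $- \frac{549}{26} \approx -21.115$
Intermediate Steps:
$v{\left(H,p \right)} = -25$ ($v{\left(H,p \right)} = 5 \left(-5\right) = -25$)
$\frac{-371 - 178}{\left(- 6 v{\left(-2,1 \right)} + 3 \cdot 4\right) + r} = \frac{-371 - 178}{\left(\left(-6\right) \left(-25\right) + 3 \cdot 4\right) - 136} = \frac{-371 - 178}{\left(150 + 12\right) - 136} = \frac{-371 - 178}{162 - 136} = - \frac{549}{26}$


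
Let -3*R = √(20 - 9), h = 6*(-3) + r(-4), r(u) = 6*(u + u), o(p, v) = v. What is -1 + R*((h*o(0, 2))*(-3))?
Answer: -1 - 132*√11 ≈ -438.79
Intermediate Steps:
r(u) = 12*u (r(u) = 6*(2*u) = 12*u)
h = -66 (h = 6*(-3) + 12*(-4) = -18 - 48 = -66)
R = -√11/3 (R = -√(20 - 9)/3 = -√11/3 ≈ -1.1055)
-1 + R*((h*o(0, 2))*(-3)) = -1 + (-√11/3)*(-66*2*(-3)) = -1 + (-√11/3)*(-132*(-3)) = -1 - √11/3*396 = -1 - 132*√11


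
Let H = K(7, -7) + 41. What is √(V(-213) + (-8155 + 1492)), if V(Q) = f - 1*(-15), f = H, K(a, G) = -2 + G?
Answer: 2*I*√1654 ≈ 81.339*I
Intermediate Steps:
H = 32 (H = (-2 - 7) + 41 = -9 + 41 = 32)
f = 32
V(Q) = 47 (V(Q) = 32 - 1*(-15) = 32 + 15 = 47)
√(V(-213) + (-8155 + 1492)) = √(47 + (-8155 + 1492)) = √(47 - 6663) = √(-6616) = 2*I*√1654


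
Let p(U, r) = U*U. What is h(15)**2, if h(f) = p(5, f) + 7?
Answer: 1024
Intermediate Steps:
p(U, r) = U**2
h(f) = 32 (h(f) = 5**2 + 7 = 25 + 7 = 32)
h(15)**2 = 32**2 = 1024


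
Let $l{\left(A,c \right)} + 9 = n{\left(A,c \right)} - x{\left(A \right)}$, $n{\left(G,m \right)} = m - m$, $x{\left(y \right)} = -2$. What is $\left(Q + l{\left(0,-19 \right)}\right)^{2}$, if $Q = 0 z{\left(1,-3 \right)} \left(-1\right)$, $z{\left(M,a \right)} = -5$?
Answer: $49$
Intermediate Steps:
$n{\left(G,m \right)} = 0$
$l{\left(A,c \right)} = -7$ ($l{\left(A,c \right)} = -9 + \left(0 - -2\right) = -9 + \left(0 + 2\right) = -9 + 2 = -7$)
$Q = 0$ ($Q = 0 \left(-5\right) \left(-1\right) = 0 \left(-1\right) = 0$)
$\left(Q + l{\left(0,-19 \right)}\right)^{2} = \left(0 - 7\right)^{2} = \left(-7\right)^{2} = 49$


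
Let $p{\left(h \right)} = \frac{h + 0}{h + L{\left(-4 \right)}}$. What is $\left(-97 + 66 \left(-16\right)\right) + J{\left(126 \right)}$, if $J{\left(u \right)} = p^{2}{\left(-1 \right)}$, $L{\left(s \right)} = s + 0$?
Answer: $- \frac{28824}{25} \approx -1153.0$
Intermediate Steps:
$L{\left(s \right)} = s$
$p{\left(h \right)} = \frac{h}{-4 + h}$ ($p{\left(h \right)} = \frac{h + 0}{h - 4} = \frac{h}{-4 + h}$)
$J{\left(u \right)} = \frac{1}{25}$ ($J{\left(u \right)} = \left(- \frac{1}{-4 - 1}\right)^{2} = \left(- \frac{1}{-5}\right)^{2} = \left(\left(-1\right) \left(- \frac{1}{5}\right)\right)^{2} = \left(\frac{1}{5}\right)^{2} = \frac{1}{25}$)
$\left(-97 + 66 \left(-16\right)\right) + J{\left(126 \right)} = \left(-97 + 66 \left(-16\right)\right) + \frac{1}{25} = \left(-97 - 1056\right) + \frac{1}{25} = -1153 + \frac{1}{25} = - \frac{28824}{25}$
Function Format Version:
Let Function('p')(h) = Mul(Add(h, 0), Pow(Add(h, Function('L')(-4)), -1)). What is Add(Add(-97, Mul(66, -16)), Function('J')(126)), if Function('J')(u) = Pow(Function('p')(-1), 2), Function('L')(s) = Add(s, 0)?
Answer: Rational(-28824, 25) ≈ -1153.0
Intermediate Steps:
Function('L')(s) = s
Function('p')(h) = Mul(h, Pow(Add(-4, h), -1)) (Function('p')(h) = Mul(Add(h, 0), Pow(Add(h, -4), -1)) = Mul(h, Pow(Add(-4, h), -1)))
Function('J')(u) = Rational(1, 25) (Function('J')(u) = Pow(Mul(-1, Pow(Add(-4, -1), -1)), 2) = Pow(Mul(-1, Pow(-5, -1)), 2) = Pow(Mul(-1, Rational(-1, 5)), 2) = Pow(Rational(1, 5), 2) = Rational(1, 25))
Add(Add(-97, Mul(66, -16)), Function('J')(126)) = Add(Add(-97, Mul(66, -16)), Rational(1, 25)) = Add(Add(-97, -1056), Rational(1, 25)) = Add(-1153, Rational(1, 25)) = Rational(-28824, 25)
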